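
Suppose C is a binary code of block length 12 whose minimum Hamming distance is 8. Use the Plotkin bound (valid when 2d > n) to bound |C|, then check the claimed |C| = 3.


Plotkin bound M ≤ 4; given |C| = 3 ≤ bound (satisfied).

Check applicability: 2d = 16, n = 12.
2d − n = 4 > 0, so Plotkin applies.
Compute d/(2d−n) = 8/4 ≈ 2.0000.
⌊d/(2d−n)⌋ = 2.
Plotkin bound: M ≤ 2·2 = 4.
Given |C| = 3, check: satisfied.
This |C| is below the Plotkin bound.


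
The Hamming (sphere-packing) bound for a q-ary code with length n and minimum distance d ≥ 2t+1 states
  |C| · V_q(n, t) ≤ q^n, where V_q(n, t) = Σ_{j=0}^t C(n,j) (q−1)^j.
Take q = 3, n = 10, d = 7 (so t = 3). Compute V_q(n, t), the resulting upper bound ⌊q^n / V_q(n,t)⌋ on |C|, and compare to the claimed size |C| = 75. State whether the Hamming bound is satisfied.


V_q(n, t) = 1161, q^n = 59049, Hamming bound = 50, |C| = 75 > bound (violated).

Step 1: Compute V_q(n, t) = Σ_{j=0}^3 C(n, j) (q−1)^j.
  j = 0: C(10,0)·(2)^0 = 1·1 = 1.
  j = 1: C(10,1)·(2)^1 = 10·2 = 20.
  j = 2: C(10,2)·(2)^2 = 45·4 = 180.
  j = 3: C(10,3)·(2)^3 = 120·8 = 960.
  V_q(n, t) = 1 + 20 + 180 + 960 = 1161.
Step 2: q^n = 3^10 = 59049.
Step 3: Hamming bound ⌊q^n / V_q(n,t)⌋ = ⌊59049/1161⌋ = 50.
Step 4: Compare |C| = 75 to 50: violated.
The claimed |C| lies above the Hamming bound, so no 3-ary code of length 10 with d ≥ 7 can have 75 codewords.


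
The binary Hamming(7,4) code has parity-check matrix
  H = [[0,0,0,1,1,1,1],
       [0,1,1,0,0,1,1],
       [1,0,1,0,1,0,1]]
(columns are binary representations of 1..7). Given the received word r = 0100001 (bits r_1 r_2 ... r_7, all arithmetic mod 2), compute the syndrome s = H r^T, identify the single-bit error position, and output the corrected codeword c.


s = (1, 0, 1)^T, error position = 5, corrected codeword c = 0100101

Compute s = H r^T mod 2 one row at a time:
  s_1 = 0 + 0 + 0 + 1 = 1 ≡ 1 (mod 2).
  s_2 = 1 + 0 + 0 + 1 = 2 ≡ 0 (mod 2).
  s_3 = 0 + 0 + 0 + 1 = 1 ≡ 1 (mod 2).
s = (1, 0, 1)^T — this equals column 5 of H (binary 101), so error is at position 5.
Correct: flip bit 5 of r = 0100001 to get c = 0100101.


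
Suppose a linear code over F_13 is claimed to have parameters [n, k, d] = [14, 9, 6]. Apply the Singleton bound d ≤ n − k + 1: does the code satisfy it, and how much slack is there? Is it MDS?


Singleton RHS = n − k + 1 = 6, slack = 0, bound satisfied, MDS.

Singleton bound: d ≤ n − k + 1.
Here n = 14, k = 9, so n − k + 1 = 6.
Given d = 6, check d ≤ 6: YES.
Slack = (n − k + 1) − d = 0.
The code is MDS (slack = 0).
Description: the claimed parameters are [14, 9, 6]_13; such a code would be MDS (meets Singleton bound).


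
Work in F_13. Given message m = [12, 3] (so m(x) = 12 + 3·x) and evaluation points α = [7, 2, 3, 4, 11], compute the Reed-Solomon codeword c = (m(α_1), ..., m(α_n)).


c = [7, 5, 8, 11, 6]

Message polynomial: m(x) = 12 + 3·x (mod 13).
For each evaluation point α_i, compute m(α_i) mod 13:
  α_1 = 7: Horner steps 3 → 7, so m(7) = 7.
  α_2 = 2: Horner steps 3 → 5, so m(2) = 5.
  α_3 = 3: Horner steps 3 → 8, so m(3) = 8.
  α_4 = 4: Horner steps 3 → 11, so m(4) = 11.
  α_5 = 11: Horner steps 3 → 6, so m(11) = 6.
Codeword c = [7, 5, 8, 11, 6] ∈ F_13^5.


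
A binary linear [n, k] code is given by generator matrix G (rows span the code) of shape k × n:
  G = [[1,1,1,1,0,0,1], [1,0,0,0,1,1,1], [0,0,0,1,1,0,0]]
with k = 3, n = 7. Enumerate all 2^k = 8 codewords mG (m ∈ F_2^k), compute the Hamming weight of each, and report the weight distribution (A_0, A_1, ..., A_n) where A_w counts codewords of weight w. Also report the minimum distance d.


Weight distribution: A_0 = 1, A_2 = 1, A_3 = 1, A_4 = 2, A_5 = 3. Minimum distance d = 2.

Enumerate all 2^3 = 8 messages m ∈ F_2^3.
For each, compute codeword c = mG in F_2^7, then tally its weight.
  m = 000 → c = 0000000, weight = 0.
  m = 100 → c = 1111001, weight = 5.
  m = 010 → c = 1000111, weight = 4.
  m = 110 → c = 0111110, weight = 5.
  m = 001 → c = 0001100, weight = 2.
  m = 101 → c = 1110101, weight = 5.
  m = 011 → c = 1001011, weight = 4.
  m = 111 → c = 0110010, weight = 3.
Tally weights:
  weight 0: 1 codewords.
  weight 2: 1 codewords.
  weight 3: 1 codewords.
  weight 4: 2 codewords.
  weight 5: 3 codewords.
Minimum distance d = smallest w > 0 with A_w > 0 = 2.
Sanity: Σ A_w = 8 = 2^3 = 8 ✓.


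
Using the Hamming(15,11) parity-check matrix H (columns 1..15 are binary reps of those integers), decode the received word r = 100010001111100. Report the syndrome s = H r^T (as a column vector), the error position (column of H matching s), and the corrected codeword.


s = (1, 1, 0, 1)^T, error position = 13, corrected codeword c = 100010001111000

Compute s = H r^T mod 2 one row at a time:
  s_1 = 0 + 1 + 1 + 1 + 1 + 1 + 0 + 0 = 5 ≡ 1 (mod 2).
  s_2 = 0 + 1 + 0 + 0 + 1 + 1 + 0 + 0 = 3 ≡ 1 (mod 2).
  s_3 = 0 + 0 + 0 + 0 + 1 + 1 + 0 + 0 = 2 ≡ 0 (mod 2).
  s_4 = 1 + 0 + 1 + 0 + 1 + 1 + 1 + 0 = 5 ≡ 1 (mod 2).
s = (1, 1, 0, 1)^T — this equals column 13 of H (binary 1101), so error is at position 13.
Correct: flip bit 13 of r = 100010001111100 to get c = 100010001111000.


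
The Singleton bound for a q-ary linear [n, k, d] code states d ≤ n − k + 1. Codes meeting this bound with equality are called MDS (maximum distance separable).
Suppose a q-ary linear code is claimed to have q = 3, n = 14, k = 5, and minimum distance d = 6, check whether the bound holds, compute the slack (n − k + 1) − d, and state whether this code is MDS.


Singleton RHS = n − k + 1 = 10, slack = 4, bound satisfied, not MDS.

Singleton bound: d ≤ n − k + 1.
Here n = 14, k = 5, so n − k + 1 = 10.
Given d = 6, check d ≤ 10: YES.
Slack = (n − k + 1) − d = 4.
The code is NOT MDS (slack = 4 > 0).
Description: the claimed parameters are [14, 5, 6]_3; such a code would be non-MDS.


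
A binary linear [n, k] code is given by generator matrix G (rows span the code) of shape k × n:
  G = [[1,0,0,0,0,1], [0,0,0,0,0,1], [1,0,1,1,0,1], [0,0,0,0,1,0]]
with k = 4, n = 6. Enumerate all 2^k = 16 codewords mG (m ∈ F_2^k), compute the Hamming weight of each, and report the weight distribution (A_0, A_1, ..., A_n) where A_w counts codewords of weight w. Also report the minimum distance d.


Weight distribution: A_0 = 1, A_1 = 3, A_2 = 4, A_3 = 4, A_4 = 3, A_5 = 1. Minimum distance d = 1.

Enumerate all 2^4 = 16 messages m ∈ F_2^4.
For each, compute codeword c = mG in F_2^6, then tally its weight.
  m = 0000 → c = 000000, weight = 0.
  m = 1000 → c = 100001, weight = 2.
  m = 0100 → c = 000001, weight = 1.
  m = 1100 → c = 100000, weight = 1.
  m = 0010 → c = 101101, weight = 4.
  m = 1010 → c = 001100, weight = 2.
  m = 0110 → c = 101100, weight = 3.
  m = 1110 → c = 001101, weight = 3.
  m = 0001 → c = 000010, weight = 1.
  m = 1001 → c = 100011, weight = 3.
  m = 0101 → c = 000011, weight = 2.
  m = 1101 → c = 100010, weight = 2.
  m = 0011 → c = 101111, weight = 5.
  m = 1011 → c = 001110, weight = 3.
  m = 0111 → c = 101110, weight = 4.
  m = 1111 → c = 001111, weight = 4.
Tally weights:
  weight 0: 1 codewords.
  weight 1: 3 codewords.
  weight 2: 4 codewords.
  weight 3: 4 codewords.
  weight 4: 3 codewords.
  weight 5: 1 codewords.
Minimum distance d = smallest w > 0 with A_w > 0 = 1.
Sanity: Σ A_w = 16 = 2^4 = 16 ✓.


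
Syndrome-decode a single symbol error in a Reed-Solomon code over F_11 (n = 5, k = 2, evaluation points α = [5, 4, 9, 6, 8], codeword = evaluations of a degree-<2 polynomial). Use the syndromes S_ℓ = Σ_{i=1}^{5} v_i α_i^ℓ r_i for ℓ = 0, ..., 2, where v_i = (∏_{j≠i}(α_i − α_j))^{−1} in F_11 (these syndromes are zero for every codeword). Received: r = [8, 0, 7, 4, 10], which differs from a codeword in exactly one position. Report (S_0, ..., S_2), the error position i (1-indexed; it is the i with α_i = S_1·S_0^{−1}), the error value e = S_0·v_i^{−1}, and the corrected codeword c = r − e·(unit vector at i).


S = (10, 5, 8), error at position 4, error magnitude e = 10, c = [8, 0, 7, 5, 10].

Step 1: column multipliers v_i = (∏_{j≠i}(α_i − α_j))^{−1} mod 11.
  i = 1 (α = 5): (5−4)(5−9)(5−6)(5−8) = 1·(−4)·(−1)·(−3) = −12 ≡ 10, so v_1 = 10^{−1} = 10 (mod 11).
  i = 2 (α = 4): (4−5)(4−9)(4−6)(4−8) = (−1)·(−5)·(−2)·(−4) = 40 ≡ 7, so v_2 = 7^{−1} = 8 (mod 11).
  i = 3 (α = 9): (9−5)(9−4)(9−6)(9−8) = 4·5·3·1 = 60 ≡ 5, so v_3 = 5^{−1} = 9 (mod 11).
  i = 4 (α = 6): (6−5)(6−4)(6−9)(6−8) = 1·2·(−3)·(−2) = 12 ≡ 1, so v_4 = 1^{−1} = 1 (mod 11).
  i = 5 (α = 8): (8−5)(8−4)(8−9)(8−6) = 3·4·(−1)·2 = −24 ≡ 9, so v_5 = 9^{−1} = 5 (mod 11).
  v = [10, 8, 9, 1, 5].
Step 2: syndromes of r = [8, 0, 7, 4, 10] (all sums mod 11).
  S_0 = Σ v_i r_i = 10·8 + 8·0 + 9·7 + 1·4 + 5·10 = 197 ≡ 10.
  S_1 = Σ v_i α_i r_i = 10·5·8 + 8·4·0 + 9·9·7 + 1·6·4 + 5·8·10 = 1391 ≡ 5.
  α_i^2 mod 11 = [3, 5, 4, 3, 9].
  S_2 = Σ v_i α_i^2 r_i = 10·3·8 + 8·5·0 + 9·4·7 + 1·3·4 + 5·9·10 = 954 ≡ 8.
  S = (10, 5, 8) ≠ 0, so r is not a codeword (an error is present).
Step 3: locate the error. For a single error e at position i, S_ℓ = v_i·e·α_i^ℓ, so α_err = S_1/S_0.
  S_0^{−1} = 10^{−1} = 10 (mod 11), so α_err = 5·10 = 50 ≡ 6 = α_4. Error position i = 4.
  Consistency check: S_2/S_1 = 8·9 = 72 ≡ 6 = α_err ✓ (single-error assumption holds).
Step 4: error magnitude e = S_0/v_4 = S_0·∏_{j≠4}(α_4 − α_j) = 10·1 = 10 ≡ 10 (mod 11).
Step 5: correct position 4: c_4 = r_4 − e = 4 − 10 ≡ 5 (mod 11). Hence c = [8, 0, 7, 5, 10].
  Check: interpolating c through the α_i gives m(x) = 1 + 8·x (degree < 2) with m(α_i) = c_i for every i, so c is indeed a codeword.


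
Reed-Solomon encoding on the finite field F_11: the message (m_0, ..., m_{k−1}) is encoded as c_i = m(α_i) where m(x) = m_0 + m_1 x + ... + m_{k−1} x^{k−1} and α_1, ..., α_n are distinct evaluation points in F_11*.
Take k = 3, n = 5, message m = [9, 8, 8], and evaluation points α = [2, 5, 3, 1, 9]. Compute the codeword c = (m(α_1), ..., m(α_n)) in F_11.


c = [2, 7, 6, 3, 3]

Message polynomial: m(x) = 9 + 8·x + 8·x^2 (mod 11).
For each evaluation point α_i, compute m(α_i) mod 11:
  α_1 = 2: Horner steps 8 → 2 → 2, so m(2) = 2.
  α_2 = 5: Horner steps 8 → 4 → 7, so m(5) = 7.
  α_3 = 3: Horner steps 8 → 10 → 6, so m(3) = 6.
  α_4 = 1: Horner steps 8 → 5 → 3, so m(1) = 3.
  α_5 = 9: Horner steps 8 → 3 → 3, so m(9) = 3.
Codeword c = [2, 7, 6, 3, 3] ∈ F_11^5.


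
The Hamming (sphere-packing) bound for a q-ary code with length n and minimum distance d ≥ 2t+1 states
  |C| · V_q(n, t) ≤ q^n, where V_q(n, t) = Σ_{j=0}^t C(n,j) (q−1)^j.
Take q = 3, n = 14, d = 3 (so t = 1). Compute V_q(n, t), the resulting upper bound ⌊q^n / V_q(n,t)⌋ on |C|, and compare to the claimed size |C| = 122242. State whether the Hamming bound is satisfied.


V_q(n, t) = 29, q^n = 4782969, Hamming bound = 164929, |C| = 122242 ≤ bound (satisfied).

Step 1: Compute V_q(n, t) = Σ_{j=0}^1 C(n, j) (q−1)^j.
  j = 0: C(14,0)·(2)^0 = 1·1 = 1.
  j = 1: C(14,1)·(2)^1 = 14·2 = 28.
  V_q(n, t) = 1 + 28 = 29.
Step 2: q^n = 3^14 = 4782969.
Step 3: Hamming bound ⌊q^n / V_q(n,t)⌋ = ⌊4782969/29⌋ = 164929.
Step 4: Compare |C| = 122242 to 164929: satisfied.
The claimed |C| lies below the Hamming bound.


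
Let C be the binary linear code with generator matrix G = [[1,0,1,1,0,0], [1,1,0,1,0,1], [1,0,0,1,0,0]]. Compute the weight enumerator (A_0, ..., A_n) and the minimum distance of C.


Weight distribution: A_0 = 1, A_1 = 1, A_2 = 2, A_3 = 2, A_4 = 1, A_5 = 1. Minimum distance d = 1.

Enumerate all 2^3 = 8 messages m ∈ F_2^3.
For each, compute codeword c = mG in F_2^6, then tally its weight.
  m = 000 → c = 000000, weight = 0.
  m = 100 → c = 101100, weight = 3.
  m = 010 → c = 110101, weight = 4.
  m = 110 → c = 011001, weight = 3.
  m = 001 → c = 100100, weight = 2.
  m = 101 → c = 001000, weight = 1.
  m = 011 → c = 010001, weight = 2.
  m = 111 → c = 111101, weight = 5.
Tally weights:
  weight 0: 1 codewords.
  weight 1: 1 codewords.
  weight 2: 2 codewords.
  weight 3: 2 codewords.
  weight 4: 1 codewords.
  weight 5: 1 codewords.
Minimum distance d = smallest w > 0 with A_w > 0 = 1.
Sanity: Σ A_w = 8 = 2^3 = 8 ✓.


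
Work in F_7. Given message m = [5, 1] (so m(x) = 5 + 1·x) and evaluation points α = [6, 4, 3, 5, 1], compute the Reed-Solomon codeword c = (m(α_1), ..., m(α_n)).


c = [4, 2, 1, 3, 6]

Message polynomial: m(x) = 5 + 1·x (mod 7).
For each evaluation point α_i, compute m(α_i) mod 7:
  α_1 = 6: Horner steps 1 → 4, so m(6) = 4.
  α_2 = 4: Horner steps 1 → 2, so m(4) = 2.
  α_3 = 3: Horner steps 1 → 1, so m(3) = 1.
  α_4 = 5: Horner steps 1 → 3, so m(5) = 3.
  α_5 = 1: Horner steps 1 → 6, so m(1) = 6.
Codeword c = [4, 2, 1, 3, 6] ∈ F_7^5.


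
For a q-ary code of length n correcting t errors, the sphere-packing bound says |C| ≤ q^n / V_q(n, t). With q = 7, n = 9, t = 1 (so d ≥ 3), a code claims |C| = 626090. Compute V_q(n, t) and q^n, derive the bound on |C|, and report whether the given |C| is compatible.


V_q(n, t) = 55, q^n = 40353607, Hamming bound = 733701, |C| = 626090 ≤ bound (satisfied).

Step 1: Compute V_q(n, t) = Σ_{j=0}^1 C(n, j) (q−1)^j.
  j = 0: C(9,0)·(6)^0 = 1·1 = 1.
  j = 1: C(9,1)·(6)^1 = 9·6 = 54.
  V_q(n, t) = 1 + 54 = 55.
Step 2: q^n = 7^9 = 40353607.
Step 3: Hamming bound ⌊q^n / V_q(n,t)⌋ = ⌊40353607/55⌋ = 733701.
Step 4: Compare |C| = 626090 to 733701: satisfied.
The claimed |C| lies below the Hamming bound.


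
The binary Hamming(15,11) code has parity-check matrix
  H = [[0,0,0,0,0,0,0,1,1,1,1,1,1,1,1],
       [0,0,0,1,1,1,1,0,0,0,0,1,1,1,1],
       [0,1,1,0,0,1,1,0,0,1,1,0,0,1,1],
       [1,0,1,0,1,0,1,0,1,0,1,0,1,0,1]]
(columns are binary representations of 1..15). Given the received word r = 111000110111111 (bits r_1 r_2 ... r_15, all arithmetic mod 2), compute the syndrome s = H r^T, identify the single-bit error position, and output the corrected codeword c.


s = (1, 1, 1, 0)^T, error position = 14, corrected codeword c = 111000110111101

Compute s = H r^T mod 2 one row at a time:
  s_1 = 1 + 0 + 1 + 1 + 1 + 1 + 1 + 1 = 7 ≡ 1 (mod 2).
  s_2 = 0 + 0 + 0 + 1 + 1 + 1 + 1 + 1 = 5 ≡ 1 (mod 2).
  s_3 = 1 + 1 + 0 + 1 + 1 + 1 + 1 + 1 = 7 ≡ 1 (mod 2).
  s_4 = 1 + 1 + 0 + 1 + 0 + 1 + 1 + 1 = 6 ≡ 0 (mod 2).
s = (1, 1, 1, 0)^T — this equals column 14 of H (binary 1110), so error is at position 14.
Correct: flip bit 14 of r = 111000110111111 to get c = 111000110111101.


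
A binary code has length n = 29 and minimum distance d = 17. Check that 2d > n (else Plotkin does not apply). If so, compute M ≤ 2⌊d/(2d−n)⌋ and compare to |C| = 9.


Plotkin bound M ≤ 6; given |C| = 9 > bound (violated).

Check applicability: 2d = 34, n = 29.
2d − n = 5 > 0, so Plotkin applies.
Compute d/(2d−n) = 17/5 ≈ 3.4000.
⌊d/(2d−n)⌋ = 3.
Plotkin bound: M ≤ 2·3 = 6.
Given |C| = 9, check: VIOLATED.
This |C| is above the Plotkin bound, so no binary code with n = 29, d = 17 and 9 codewords exists.


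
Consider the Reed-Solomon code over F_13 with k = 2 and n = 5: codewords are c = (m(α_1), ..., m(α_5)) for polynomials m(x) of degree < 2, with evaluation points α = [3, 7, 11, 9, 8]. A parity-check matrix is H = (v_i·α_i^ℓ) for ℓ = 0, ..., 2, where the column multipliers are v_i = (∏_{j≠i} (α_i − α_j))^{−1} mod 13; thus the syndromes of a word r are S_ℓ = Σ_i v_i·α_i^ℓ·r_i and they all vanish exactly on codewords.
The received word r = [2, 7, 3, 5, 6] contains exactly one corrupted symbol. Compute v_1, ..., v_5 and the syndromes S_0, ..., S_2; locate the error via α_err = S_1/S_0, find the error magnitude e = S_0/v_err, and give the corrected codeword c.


S = (11, 7, 8), error at position 1, error magnitude e = 4, c = [11, 7, 3, 5, 6].

Step 1: column multipliers v_i = (∏_{j≠i}(α_i − α_j))^{−1} mod 13.
  i = 1 (α = 3): (3−7)(3−11)(3−9)(3−8) = (−4)·(−8)·(−6)·(−5) = 960 ≡ 11, so v_1 = 11^{−1} = 6 (mod 13).
  i = 2 (α = 7): (7−3)(7−11)(7−9)(7−8) = 4·(−4)·(−2)·(−1) = −32 ≡ 7, so v_2 = 7^{−1} = 2 (mod 13).
  i = 3 (α = 11): (11−3)(11−7)(11−9)(11−8) = 8·4·2·3 = 192 ≡ 10, so v_3 = 10^{−1} = 4 (mod 13).
  i = 4 (α = 9): (9−3)(9−7)(9−11)(9−8) = 6·2·(−2)·1 = −24 ≡ 2, so v_4 = 2^{−1} = 7 (mod 13).
  i = 5 (α = 8): (8−3)(8−7)(8−11)(8−9) = 5·1·(−3)·(−1) = 15 ≡ 2, so v_5 = 2^{−1} = 7 (mod 13).
  v = [6, 2, 4, 7, 7].
Step 2: syndromes of r = [2, 7, 3, 5, 6] (all sums mod 13).
  S_0 = Σ v_i r_i = 6·2 + 2·7 + 4·3 + 7·5 + 7·6 = 115 ≡ 11.
  S_1 = Σ v_i α_i r_i = 6·3·2 + 2·7·7 + 4·11·3 + 7·9·5 + 7·8·6 = 917 ≡ 7.
  α_i^2 mod 13 = [9, 10, 4, 3, 12].
  S_2 = Σ v_i α_i^2 r_i = 6·9·2 + 2·10·7 + 4·4·3 + 7·3·5 + 7·12·6 = 905 ≡ 8.
  S = (11, 7, 8) ≠ 0, so r is not a codeword (an error is present).
Step 3: locate the error. For a single error e at position i, S_ℓ = v_i·e·α_i^ℓ, so α_err = S_1/S_0.
  S_0^{−1} = 11^{−1} = 6 (mod 13), so α_err = 7·6 = 42 ≡ 3 = α_1. Error position i = 1.
  Consistency check: S_2/S_1 = 8·2 = 16 ≡ 3 = α_err ✓ (single-error assumption holds).
Step 4: error magnitude e = S_0/v_1 = S_0·∏_{j≠1}(α_1 − α_j) = 11·11 = 121 ≡ 4 (mod 13).
Step 5: correct position 1: c_1 = r_1 − e = 2 − 4 ≡ 11 (mod 13). Hence c = [11, 7, 3, 5, 6].
  Check: interpolating c through the α_i gives m(x) = 1 + 12·x (degree < 2) with m(α_i) = c_i for every i, so c is indeed a codeword.


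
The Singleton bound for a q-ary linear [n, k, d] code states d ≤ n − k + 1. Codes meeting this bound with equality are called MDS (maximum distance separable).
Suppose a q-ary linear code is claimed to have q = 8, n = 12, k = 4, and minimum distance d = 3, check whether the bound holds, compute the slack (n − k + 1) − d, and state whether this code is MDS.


Singleton RHS = n − k + 1 = 9, slack = 6, bound satisfied, not MDS.

Singleton bound: d ≤ n − k + 1.
Here n = 12, k = 4, so n − k + 1 = 9.
Given d = 3, check d ≤ 9: YES.
Slack = (n − k + 1) − d = 6.
The code is NOT MDS (slack = 6 > 0).
Description: the claimed parameters are [12, 4, 3]_8; such a code would be non-MDS.


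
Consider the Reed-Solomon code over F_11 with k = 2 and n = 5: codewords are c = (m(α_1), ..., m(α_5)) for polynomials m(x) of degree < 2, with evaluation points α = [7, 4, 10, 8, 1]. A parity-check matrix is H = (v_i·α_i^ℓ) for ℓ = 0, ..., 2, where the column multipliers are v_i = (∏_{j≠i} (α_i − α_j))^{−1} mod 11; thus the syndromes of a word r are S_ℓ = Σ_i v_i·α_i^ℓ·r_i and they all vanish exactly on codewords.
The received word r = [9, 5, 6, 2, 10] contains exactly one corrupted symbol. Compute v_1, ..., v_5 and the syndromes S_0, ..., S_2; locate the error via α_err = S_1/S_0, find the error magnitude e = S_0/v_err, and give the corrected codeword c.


S = (2, 3, 10), error at position 1, error magnitude e = 9, c = [0, 5, 6, 2, 10].

Step 1: column multipliers v_i = (∏_{j≠i}(α_i − α_j))^{−1} mod 11.
  i = 1 (α = 7): (7−4)(7−10)(7−8)(7−1) = 3·(−3)·(−1)·6 = 54 ≡ 10, so v_1 = 10^{−1} = 10 (mod 11).
  i = 2 (α = 4): (4−7)(4−10)(4−8)(4−1) = (−3)·(−6)·(−4)·3 = −216 ≡ 4, so v_2 = 4^{−1} = 3 (mod 11).
  i = 3 (α = 10): (10−7)(10−4)(10−8)(10−1) = 3·6·2·9 = 324 ≡ 5, so v_3 = 5^{−1} = 9 (mod 11).
  i = 4 (α = 8): (8−7)(8−4)(8−10)(8−1) = 1·4·(−2)·7 = −56 ≡ 10, so v_4 = 10^{−1} = 10 (mod 11).
  i = 5 (α = 1): (1−7)(1−4)(1−10)(1−8) = (−6)·(−3)·(−9)·(−7) = 1134 ≡ 1, so v_5 = 1^{−1} = 1 (mod 11).
  v = [10, 3, 9, 10, 1].
Step 2: syndromes of r = [9, 5, 6, 2, 10] (all sums mod 11).
  S_0 = Σ v_i r_i = 10·9 + 3·5 + 9·6 + 10·2 + 1·10 = 189 ≡ 2.
  S_1 = Σ v_i α_i r_i = 10·7·9 + 3·4·5 + 9·10·6 + 10·8·2 + 1·1·10 = 1400 ≡ 3.
  α_i^2 mod 11 = [5, 5, 1, 9, 1].
  S_2 = Σ v_i α_i^2 r_i = 10·5·9 + 3·5·5 + 9·1·6 + 10·9·2 + 1·1·10 = 769 ≡ 10.
  S = (2, 3, 10) ≠ 0, so r is not a codeword (an error is present).
Step 3: locate the error. For a single error e at position i, S_ℓ = v_i·e·α_i^ℓ, so α_err = S_1/S_0.
  S_0^{−1} = 2^{−1} = 6 (mod 11), so α_err = 3·6 = 18 ≡ 7 = α_1. Error position i = 1.
  Consistency check: S_2/S_1 = 10·4 = 40 ≡ 7 = α_err ✓ (single-error assumption holds).
Step 4: error magnitude e = S_0/v_1 = S_0·∏_{j≠1}(α_1 − α_j) = 2·10 = 20 ≡ 9 (mod 11).
Step 5: correct position 1: c_1 = r_1 − e = 9 − 9 ≡ 0 (mod 11). Hence c = [0, 5, 6, 2, 10].
  Check: interpolating c through the α_i gives m(x) = 8 + 2·x (degree < 2) with m(α_i) = c_i for every i, so c is indeed a codeword.


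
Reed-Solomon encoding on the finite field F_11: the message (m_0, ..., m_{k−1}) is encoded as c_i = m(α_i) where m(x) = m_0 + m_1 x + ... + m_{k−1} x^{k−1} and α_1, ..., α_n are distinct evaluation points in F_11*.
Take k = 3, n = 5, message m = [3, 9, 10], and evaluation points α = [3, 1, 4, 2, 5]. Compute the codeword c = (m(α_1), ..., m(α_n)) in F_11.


c = [10, 0, 1, 6, 1]

Message polynomial: m(x) = 3 + 9·x + 10·x^2 (mod 11).
For each evaluation point α_i, compute m(α_i) mod 11:
  α_1 = 3: Horner steps 10 → 6 → 10, so m(3) = 10.
  α_2 = 1: Horner steps 10 → 8 → 0, so m(1) = 0.
  α_3 = 4: Horner steps 10 → 5 → 1, so m(4) = 1.
  α_4 = 2: Horner steps 10 → 7 → 6, so m(2) = 6.
  α_5 = 5: Horner steps 10 → 4 → 1, so m(5) = 1.
Codeword c = [10, 0, 1, 6, 1] ∈ F_11^5.


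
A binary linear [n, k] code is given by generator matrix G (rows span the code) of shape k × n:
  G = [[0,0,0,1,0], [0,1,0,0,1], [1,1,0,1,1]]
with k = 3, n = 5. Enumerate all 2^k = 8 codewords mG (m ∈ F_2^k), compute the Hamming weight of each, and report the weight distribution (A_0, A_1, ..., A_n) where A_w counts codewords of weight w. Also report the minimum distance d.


Weight distribution: A_0 = 1, A_1 = 2, A_2 = 2, A_3 = 2, A_4 = 1. Minimum distance d = 1.

Enumerate all 2^3 = 8 messages m ∈ F_2^3.
For each, compute codeword c = mG in F_2^5, then tally its weight.
  m = 000 → c = 00000, weight = 0.
  m = 100 → c = 00010, weight = 1.
  m = 010 → c = 01001, weight = 2.
  m = 110 → c = 01011, weight = 3.
  m = 001 → c = 11011, weight = 4.
  m = 101 → c = 11001, weight = 3.
  m = 011 → c = 10010, weight = 2.
  m = 111 → c = 10000, weight = 1.
Tally weights:
  weight 0: 1 codewords.
  weight 1: 2 codewords.
  weight 2: 2 codewords.
  weight 3: 2 codewords.
  weight 4: 1 codewords.
Minimum distance d = smallest w > 0 with A_w > 0 = 1.
Sanity: Σ A_w = 8 = 2^3 = 8 ✓.


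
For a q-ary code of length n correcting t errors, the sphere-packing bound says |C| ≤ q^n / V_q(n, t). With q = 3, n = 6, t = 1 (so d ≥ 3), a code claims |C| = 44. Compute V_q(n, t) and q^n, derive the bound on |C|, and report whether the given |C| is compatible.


V_q(n, t) = 13, q^n = 729, Hamming bound = 56, |C| = 44 ≤ bound (satisfied).

Step 1: Compute V_q(n, t) = Σ_{j=0}^1 C(n, j) (q−1)^j.
  j = 0: C(6,0)·(2)^0 = 1·1 = 1.
  j = 1: C(6,1)·(2)^1 = 6·2 = 12.
  V_q(n, t) = 1 + 12 = 13.
Step 2: q^n = 3^6 = 729.
Step 3: Hamming bound ⌊q^n / V_q(n,t)⌋ = ⌊729/13⌋ = 56.
Step 4: Compare |C| = 44 to 56: satisfied.
The claimed |C| lies below the Hamming bound.


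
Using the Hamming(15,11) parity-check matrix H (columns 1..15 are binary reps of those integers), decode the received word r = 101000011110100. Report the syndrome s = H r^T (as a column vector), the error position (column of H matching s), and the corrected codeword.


s = (1, 1, 1, 1)^T, error position = 15, corrected codeword c = 101000011110101

Compute s = H r^T mod 2 one row at a time:
  s_1 = 1 + 1 + 1 + 1 + 0 + 1 + 0 + 0 = 5 ≡ 1 (mod 2).
  s_2 = 0 + 0 + 0 + 0 + 0 + 1 + 0 + 0 = 1 ≡ 1 (mod 2).
  s_3 = 0 + 1 + 0 + 0 + 1 + 1 + 0 + 0 = 3 ≡ 1 (mod 2).
  s_4 = 1 + 1 + 0 + 0 + 1 + 1 + 1 + 0 = 5 ≡ 1 (mod 2).
s = (1, 1, 1, 1)^T — this equals column 15 of H (binary 1111), so error is at position 15.
Correct: flip bit 15 of r = 101000011110100 to get c = 101000011110101.


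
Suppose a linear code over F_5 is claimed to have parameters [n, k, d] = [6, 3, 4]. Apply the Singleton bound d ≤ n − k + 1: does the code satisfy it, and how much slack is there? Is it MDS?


Singleton RHS = n − k + 1 = 4, slack = 0, bound satisfied, MDS.

Singleton bound: d ≤ n − k + 1.
Here n = 6, k = 3, so n − k + 1 = 4.
Given d = 4, check d ≤ 4: YES.
Slack = (n − k + 1) − d = 0.
The code is MDS (slack = 0).
Description: the claimed parameters are [6, 3, 4]_5; such a code would be MDS (meets Singleton bound).


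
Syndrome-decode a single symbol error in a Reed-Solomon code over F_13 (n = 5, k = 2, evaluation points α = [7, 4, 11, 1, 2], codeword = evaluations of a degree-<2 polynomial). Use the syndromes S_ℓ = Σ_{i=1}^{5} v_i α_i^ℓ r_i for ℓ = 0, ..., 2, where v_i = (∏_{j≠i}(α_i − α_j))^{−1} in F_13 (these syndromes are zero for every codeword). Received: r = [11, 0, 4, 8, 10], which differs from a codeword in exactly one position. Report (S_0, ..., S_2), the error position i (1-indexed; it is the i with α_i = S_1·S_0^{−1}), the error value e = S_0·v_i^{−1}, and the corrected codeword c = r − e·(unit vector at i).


S = (10, 10, 10), error at position 4, error magnitude e = 6, c = [11, 0, 4, 2, 10].

Step 1: column multipliers v_i = (∏_{j≠i}(α_i − α_j))^{−1} mod 13.
  i = 1 (α = 7): (7−4)(7−11)(7−1)(7−2) = 3·(−4)·6·5 = −360 ≡ 4, so v_1 = 4^{−1} = 10 (mod 13).
  i = 2 (α = 4): (4−7)(4−11)(4−1)(4−2) = (−3)·(−7)·3·2 = 126 ≡ 9, so v_2 = 9^{−1} = 3 (mod 13).
  i = 3 (α = 11): (11−7)(11−4)(11−1)(11−2) = 4·7·10·9 = 2520 ≡ 11, so v_3 = 11^{−1} = 6 (mod 13).
  i = 4 (α = 1): (1−7)(1−4)(1−11)(1−2) = (−6)·(−3)·(−10)·(−1) = 180 ≡ 11, so v_4 = 11^{−1} = 6 (mod 13).
  i = 5 (α = 2): (2−7)(2−4)(2−11)(2−1) = (−5)·(−2)·(−9)·1 = −90 ≡ 1, so v_5 = 1^{−1} = 1 (mod 13).
  v = [10, 3, 6, 6, 1].
Step 2: syndromes of r = [11, 0, 4, 8, 10] (all sums mod 13).
  S_0 = Σ v_i r_i = 10·11 + 3·0 + 6·4 + 6·8 + 1·10 = 192 ≡ 10.
  S_1 = Σ v_i α_i r_i = 10·7·11 + 3·4·0 + 6·11·4 + 6·1·8 + 1·2·10 = 1102 ≡ 10.
  α_i^2 mod 13 = [10, 3, 4, 1, 4].
  S_2 = Σ v_i α_i^2 r_i = 10·10·11 + 3·3·0 + 6·4·4 + 6·1·8 + 1·4·10 = 1284 ≡ 10.
  S = (10, 10, 10) ≠ 0, so r is not a codeword (an error is present).
Step 3: locate the error. For a single error e at position i, S_ℓ = v_i·e·α_i^ℓ, so α_err = S_1/S_0.
  S_0^{−1} = 10^{−1} = 4 (mod 13), so α_err = 10·4 = 40 ≡ 1 = α_4. Error position i = 4.
  Consistency check: S_2/S_1 = 10·4 = 40 ≡ 1 = α_err ✓ (single-error assumption holds).
Step 4: error magnitude e = S_0/v_4 = S_0·∏_{j≠4}(α_4 − α_j) = 10·11 = 110 ≡ 6 (mod 13).
Step 5: correct position 4: c_4 = r_4 − e = 8 − 6 ≡ 2 (mod 13). Hence c = [11, 0, 4, 2, 10].
  Check: interpolating c through the α_i gives m(x) = 7 + 8·x (degree < 2) with m(α_i) = c_i for every i, so c is indeed a codeword.


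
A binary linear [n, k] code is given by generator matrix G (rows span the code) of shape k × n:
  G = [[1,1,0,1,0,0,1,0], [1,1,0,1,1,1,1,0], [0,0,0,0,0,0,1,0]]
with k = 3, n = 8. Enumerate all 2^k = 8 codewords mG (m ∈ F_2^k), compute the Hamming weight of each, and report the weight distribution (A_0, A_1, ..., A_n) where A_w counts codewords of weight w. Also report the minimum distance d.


Weight distribution: A_0 = 1, A_1 = 1, A_2 = 1, A_3 = 2, A_4 = 1, A_5 = 1, A_6 = 1. Minimum distance d = 1.

Enumerate all 2^3 = 8 messages m ∈ F_2^3.
For each, compute codeword c = mG in F_2^8, then tally its weight.
  m = 000 → c = 00000000, weight = 0.
  m = 100 → c = 11010010, weight = 4.
  m = 010 → c = 11011110, weight = 6.
  m = 110 → c = 00001100, weight = 2.
  m = 001 → c = 00000010, weight = 1.
  m = 101 → c = 11010000, weight = 3.
  m = 011 → c = 11011100, weight = 5.
  m = 111 → c = 00001110, weight = 3.
Tally weights:
  weight 0: 1 codewords.
  weight 1: 1 codewords.
  weight 2: 1 codewords.
  weight 3: 2 codewords.
  weight 4: 1 codewords.
  weight 5: 1 codewords.
  weight 6: 1 codewords.
Minimum distance d = smallest w > 0 with A_w > 0 = 1.
Sanity: Σ A_w = 8 = 2^3 = 8 ✓.


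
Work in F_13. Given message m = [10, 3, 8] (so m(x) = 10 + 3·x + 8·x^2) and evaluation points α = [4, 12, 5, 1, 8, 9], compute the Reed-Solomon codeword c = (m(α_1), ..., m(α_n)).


c = [7, 2, 4, 8, 0, 9]

Message polynomial: m(x) = 10 + 3·x + 8·x^2 (mod 13).
For each evaluation point α_i, compute m(α_i) mod 13:
  α_1 = 4: Horner steps 8 → 9 → 7, so m(4) = 7.
  α_2 = 12: Horner steps 8 → 8 → 2, so m(12) = 2.
  α_3 = 5: Horner steps 8 → 4 → 4, so m(5) = 4.
  α_4 = 1: Horner steps 8 → 11 → 8, so m(1) = 8.
  α_5 = 8: Horner steps 8 → 2 → 0, so m(8) = 0.
  α_6 = 9: Horner steps 8 → 10 → 9, so m(9) = 9.
Codeword c = [7, 2, 4, 8, 0, 9] ∈ F_13^6.


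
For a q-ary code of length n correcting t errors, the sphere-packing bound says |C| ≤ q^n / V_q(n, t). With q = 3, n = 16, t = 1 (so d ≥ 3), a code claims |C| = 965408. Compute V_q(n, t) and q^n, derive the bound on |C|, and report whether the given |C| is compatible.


V_q(n, t) = 33, q^n = 43046721, Hamming bound = 1304446, |C| = 965408 ≤ bound (satisfied).

Step 1: Compute V_q(n, t) = Σ_{j=0}^1 C(n, j) (q−1)^j.
  j = 0: C(16,0)·(2)^0 = 1·1 = 1.
  j = 1: C(16,1)·(2)^1 = 16·2 = 32.
  V_q(n, t) = 1 + 32 = 33.
Step 2: q^n = 3^16 = 43046721.
Step 3: Hamming bound ⌊q^n / V_q(n,t)⌋ = ⌊43046721/33⌋ = 1304446.
Step 4: Compare |C| = 965408 to 1304446: satisfied.
The claimed |C| lies below the Hamming bound.


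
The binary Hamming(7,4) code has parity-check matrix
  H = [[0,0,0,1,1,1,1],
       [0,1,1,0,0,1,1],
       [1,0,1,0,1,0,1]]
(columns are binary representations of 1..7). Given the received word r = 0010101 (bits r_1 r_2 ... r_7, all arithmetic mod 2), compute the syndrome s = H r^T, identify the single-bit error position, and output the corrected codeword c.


s = (0, 0, 1)^T, error position = 1, corrected codeword c = 1010101

Compute s = H r^T mod 2 one row at a time:
  s_1 = 0 + 1 + 0 + 1 = 2 ≡ 0 (mod 2).
  s_2 = 0 + 1 + 0 + 1 = 2 ≡ 0 (mod 2).
  s_3 = 0 + 1 + 1 + 1 = 3 ≡ 1 (mod 2).
s = (0, 0, 1)^T — this equals column 1 of H (binary 001), so error is at position 1.
Correct: flip bit 1 of r = 0010101 to get c = 1010101.


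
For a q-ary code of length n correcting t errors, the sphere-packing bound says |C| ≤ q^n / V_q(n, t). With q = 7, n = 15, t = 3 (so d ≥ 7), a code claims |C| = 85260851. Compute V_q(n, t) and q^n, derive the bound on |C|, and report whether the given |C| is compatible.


V_q(n, t) = 102151, q^n = 4747561509943, Hamming bound = 46475918, |C| = 85260851 > bound (violated).

Step 1: Compute V_q(n, t) = Σ_{j=0}^3 C(n, j) (q−1)^j.
  j = 0: C(15,0)·(6)^0 = 1·1 = 1.
  j = 1: C(15,1)·(6)^1 = 15·6 = 90.
  j = 2: C(15,2)·(6)^2 = 105·36 = 3780.
  j = 3: C(15,3)·(6)^3 = 455·216 = 98280.
  V_q(n, t) = 1 + 90 + 3780 + 98280 = 102151.
Step 2: q^n = 7^15 = 4747561509943.
Step 3: Hamming bound ⌊q^n / V_q(n,t)⌋ = ⌊4747561509943/102151⌋ = 46475918.
Step 4: Compare |C| = 85260851 to 46475918: violated.
The claimed |C| lies above the Hamming bound, so no 7-ary code of length 15 with d ≥ 7 can have 85260851 codewords.


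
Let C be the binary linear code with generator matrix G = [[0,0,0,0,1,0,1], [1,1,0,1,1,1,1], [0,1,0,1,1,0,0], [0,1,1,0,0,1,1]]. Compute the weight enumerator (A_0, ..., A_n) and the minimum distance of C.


Weight distribution: A_0 = 1, A_2 = 1, A_3 = 6, A_4 = 5, A_5 = 2, A_6 = 1. Minimum distance d = 2.

Enumerate all 2^4 = 16 messages m ∈ F_2^4.
For each, compute codeword c = mG in F_2^7, then tally its weight.
  m = 0000 → c = 0000000, weight = 0.
  m = 1000 → c = 0000101, weight = 2.
  m = 0100 → c = 1101111, weight = 6.
  m = 1100 → c = 1101010, weight = 4.
  m = 0010 → c = 0101100, weight = 3.
  m = 1010 → c = 0101001, weight = 3.
  m = 0110 → c = 1000011, weight = 3.
  m = 1110 → c = 1000110, weight = 3.
  m = 0001 → c = 0110011, weight = 4.
  m = 1001 → c = 0110110, weight = 4.
  m = 0101 → c = 1011100, weight = 4.
  m = 1101 → c = 1011001, weight = 4.
  m = 0011 → c = 0011111, weight = 5.
  m = 1011 → c = 0011010, weight = 3.
  m = 0111 → c = 1110000, weight = 3.
  m = 1111 → c = 1110101, weight = 5.
Tally weights:
  weight 0: 1 codewords.
  weight 2: 1 codewords.
  weight 3: 6 codewords.
  weight 4: 5 codewords.
  weight 5: 2 codewords.
  weight 6: 1 codewords.
Minimum distance d = smallest w > 0 with A_w > 0 = 2.
Sanity: Σ A_w = 16 = 2^4 = 16 ✓.


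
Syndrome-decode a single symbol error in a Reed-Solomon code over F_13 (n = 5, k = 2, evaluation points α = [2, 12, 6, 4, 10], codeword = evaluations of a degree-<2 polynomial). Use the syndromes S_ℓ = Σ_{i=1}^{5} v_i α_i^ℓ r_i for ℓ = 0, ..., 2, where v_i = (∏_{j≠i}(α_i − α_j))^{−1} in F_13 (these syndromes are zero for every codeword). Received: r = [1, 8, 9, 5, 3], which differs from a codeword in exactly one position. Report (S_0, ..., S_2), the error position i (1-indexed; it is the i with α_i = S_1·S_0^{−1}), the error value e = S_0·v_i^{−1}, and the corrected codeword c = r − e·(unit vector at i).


S = (2, 7, 5), error at position 5, error magnitude e = 12, c = [1, 8, 9, 5, 4].

Step 1: column multipliers v_i = (∏_{j≠i}(α_i − α_j))^{−1} mod 13.
  i = 1 (α = 2): (2−12)(2−6)(2−4)(2−10) = (−10)·(−4)·(−2)·(−8) = 640 ≡ 3, so v_1 = 3^{−1} = 9 (mod 13).
  i = 2 (α = 12): (12−2)(12−6)(12−4)(12−10) = 10·6·8·2 = 960 ≡ 11, so v_2 = 11^{−1} = 6 (mod 13).
  i = 3 (α = 6): (6−2)(6−12)(6−4)(6−10) = 4·(−6)·2·(−4) = 192 ≡ 10, so v_3 = 10^{−1} = 4 (mod 13).
  i = 4 (α = 4): (4−2)(4−12)(4−6)(4−10) = 2·(−8)·(−2)·(−6) = −192 ≡ 3, so v_4 = 3^{−1} = 9 (mod 13).
  i = 5 (α = 10): (10−2)(10−12)(10−6)(10−4) = 8·(−2)·4·6 = −384 ≡ 6, so v_5 = 6^{−1} = 11 (mod 13).
  v = [9, 6, 4, 9, 11].
Step 2: syndromes of r = [1, 8, 9, 5, 3] (all sums mod 13).
  S_0 = Σ v_i r_i = 9·1 + 6·8 + 4·9 + 9·5 + 11·3 = 171 ≡ 2.
  S_1 = Σ v_i α_i r_i = 9·2·1 + 6·12·8 + 4·6·9 + 9·4·5 + 11·10·3 = 1320 ≡ 7.
  α_i^2 mod 13 = [4, 1, 10, 3, 9].
  S_2 = Σ v_i α_i^2 r_i = 9·4·1 + 6·1·8 + 4·10·9 + 9·3·5 + 11·9·3 = 876 ≡ 5.
  S = (2, 7, 5) ≠ 0, so r is not a codeword (an error is present).
Step 3: locate the error. For a single error e at position i, S_ℓ = v_i·e·α_i^ℓ, so α_err = S_1/S_0.
  S_0^{−1} = 2^{−1} = 7 (mod 13), so α_err = 7·7 = 49 ≡ 10 = α_5. Error position i = 5.
  Consistency check: S_2/S_1 = 5·2 = 10 ≡ 10 = α_err ✓ (single-error assumption holds).
Step 4: error magnitude e = S_0/v_5 = S_0·∏_{j≠5}(α_5 − α_j) = 2·6 = 12 ≡ 12 (mod 13).
Step 5: correct position 5: c_5 = r_5 − e = 3 − 12 ≡ 4 (mod 13). Hence c = [1, 8, 9, 5, 4].
  Check: interpolating c through the α_i gives m(x) = 10 + 2·x (degree < 2) with m(α_i) = c_i for every i, so c is indeed a codeword.


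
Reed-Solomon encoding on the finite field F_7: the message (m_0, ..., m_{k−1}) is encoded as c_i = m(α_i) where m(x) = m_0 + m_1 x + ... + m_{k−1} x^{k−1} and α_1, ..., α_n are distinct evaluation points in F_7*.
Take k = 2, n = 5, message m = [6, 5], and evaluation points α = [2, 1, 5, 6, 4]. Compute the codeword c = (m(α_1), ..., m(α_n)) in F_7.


c = [2, 4, 3, 1, 5]

Message polynomial: m(x) = 6 + 5·x (mod 7).
For each evaluation point α_i, compute m(α_i) mod 7:
  α_1 = 2: Horner steps 5 → 2, so m(2) = 2.
  α_2 = 1: Horner steps 5 → 4, so m(1) = 4.
  α_3 = 5: Horner steps 5 → 3, so m(5) = 3.
  α_4 = 6: Horner steps 5 → 1, so m(6) = 1.
  α_5 = 4: Horner steps 5 → 5, so m(4) = 5.
Codeword c = [2, 4, 3, 1, 5] ∈ F_7^5.


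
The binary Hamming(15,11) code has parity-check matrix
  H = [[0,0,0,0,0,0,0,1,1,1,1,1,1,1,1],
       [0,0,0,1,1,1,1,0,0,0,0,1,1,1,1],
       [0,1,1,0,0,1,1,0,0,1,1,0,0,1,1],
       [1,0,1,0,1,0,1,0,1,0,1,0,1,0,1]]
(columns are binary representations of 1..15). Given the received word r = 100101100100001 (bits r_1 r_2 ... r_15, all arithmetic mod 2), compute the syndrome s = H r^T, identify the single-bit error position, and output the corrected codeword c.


s = (0, 0, 0, 1)^T, error position = 1, corrected codeword c = 000101100100001

Compute s = H r^T mod 2 one row at a time:
  s_1 = 0 + 0 + 1 + 0 + 0 + 0 + 0 + 1 = 2 ≡ 0 (mod 2).
  s_2 = 1 + 0 + 1 + 1 + 0 + 0 + 0 + 1 = 4 ≡ 0 (mod 2).
  s_3 = 0 + 0 + 1 + 1 + 1 + 0 + 0 + 1 = 4 ≡ 0 (mod 2).
  s_4 = 1 + 0 + 0 + 1 + 0 + 0 + 0 + 1 = 3 ≡ 1 (mod 2).
s = (0, 0, 0, 1)^T — this equals column 1 of H (binary 0001), so error is at position 1.
Correct: flip bit 1 of r = 100101100100001 to get c = 000101100100001.


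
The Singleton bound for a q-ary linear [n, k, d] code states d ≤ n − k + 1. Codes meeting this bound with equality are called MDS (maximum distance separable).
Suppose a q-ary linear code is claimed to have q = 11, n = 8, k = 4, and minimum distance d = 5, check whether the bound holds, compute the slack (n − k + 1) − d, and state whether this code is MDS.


Singleton RHS = n − k + 1 = 5, slack = 0, bound satisfied, MDS.

Singleton bound: d ≤ n − k + 1.
Here n = 8, k = 4, so n − k + 1 = 5.
Given d = 5, check d ≤ 5: YES.
Slack = (n − k + 1) − d = 0.
The code is MDS (slack = 0).
Description: the claimed parameters are [8, 4, 5]_11; such a code would be MDS (meets Singleton bound).


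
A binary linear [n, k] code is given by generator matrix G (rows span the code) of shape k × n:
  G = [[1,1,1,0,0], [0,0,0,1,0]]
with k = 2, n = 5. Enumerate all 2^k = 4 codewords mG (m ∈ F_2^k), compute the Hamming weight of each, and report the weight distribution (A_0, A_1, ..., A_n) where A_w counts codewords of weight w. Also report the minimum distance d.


Weight distribution: A_0 = 1, A_1 = 1, A_3 = 1, A_4 = 1. Minimum distance d = 1.

Enumerate all 2^2 = 4 messages m ∈ F_2^2.
For each, compute codeword c = mG in F_2^5, then tally its weight.
  m = 00 → c = 00000, weight = 0.
  m = 10 → c = 11100, weight = 3.
  m = 01 → c = 00010, weight = 1.
  m = 11 → c = 11110, weight = 4.
Tally weights:
  weight 0: 1 codewords.
  weight 1: 1 codewords.
  weight 3: 1 codewords.
  weight 4: 1 codewords.
Minimum distance d = smallest w > 0 with A_w > 0 = 1.
Sanity: Σ A_w = 4 = 2^2 = 4 ✓.


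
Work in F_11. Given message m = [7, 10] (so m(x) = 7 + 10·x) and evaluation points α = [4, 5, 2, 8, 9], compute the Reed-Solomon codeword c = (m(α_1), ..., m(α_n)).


c = [3, 2, 5, 10, 9]

Message polynomial: m(x) = 7 + 10·x (mod 11).
For each evaluation point α_i, compute m(α_i) mod 11:
  α_1 = 4: Horner steps 10 → 3, so m(4) = 3.
  α_2 = 5: Horner steps 10 → 2, so m(5) = 2.
  α_3 = 2: Horner steps 10 → 5, so m(2) = 5.
  α_4 = 8: Horner steps 10 → 10, so m(8) = 10.
  α_5 = 9: Horner steps 10 → 9, so m(9) = 9.
Codeword c = [3, 2, 5, 10, 9] ∈ F_11^5.


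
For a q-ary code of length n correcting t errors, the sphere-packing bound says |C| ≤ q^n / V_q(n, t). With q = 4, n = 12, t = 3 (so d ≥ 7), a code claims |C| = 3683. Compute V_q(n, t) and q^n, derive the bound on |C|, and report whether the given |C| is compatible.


V_q(n, t) = 6571, q^n = 16777216, Hamming bound = 2553, |C| = 3683 > bound (violated).

Step 1: Compute V_q(n, t) = Σ_{j=0}^3 C(n, j) (q−1)^j.
  j = 0: C(12,0)·(3)^0 = 1·1 = 1.
  j = 1: C(12,1)·(3)^1 = 12·3 = 36.
  j = 2: C(12,2)·(3)^2 = 66·9 = 594.
  j = 3: C(12,3)·(3)^3 = 220·27 = 5940.
  V_q(n, t) = 1 + 36 + 594 + 5940 = 6571.
Step 2: q^n = 4^12 = 16777216.
Step 3: Hamming bound ⌊q^n / V_q(n,t)⌋ = ⌊16777216/6571⌋ = 2553.
Step 4: Compare |C| = 3683 to 2553: violated.
The claimed |C| lies above the Hamming bound, so no 4-ary code of length 12 with d ≥ 7 can have 3683 codewords.
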